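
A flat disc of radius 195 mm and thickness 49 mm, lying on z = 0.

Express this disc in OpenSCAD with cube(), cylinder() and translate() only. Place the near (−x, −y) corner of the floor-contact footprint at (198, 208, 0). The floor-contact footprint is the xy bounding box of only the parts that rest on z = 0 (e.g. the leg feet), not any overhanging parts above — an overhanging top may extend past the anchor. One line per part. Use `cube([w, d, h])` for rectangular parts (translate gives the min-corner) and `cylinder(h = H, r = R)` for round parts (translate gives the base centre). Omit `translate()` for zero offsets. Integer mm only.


translate([393, 403, 0]) cylinder(h = 49, r = 195);


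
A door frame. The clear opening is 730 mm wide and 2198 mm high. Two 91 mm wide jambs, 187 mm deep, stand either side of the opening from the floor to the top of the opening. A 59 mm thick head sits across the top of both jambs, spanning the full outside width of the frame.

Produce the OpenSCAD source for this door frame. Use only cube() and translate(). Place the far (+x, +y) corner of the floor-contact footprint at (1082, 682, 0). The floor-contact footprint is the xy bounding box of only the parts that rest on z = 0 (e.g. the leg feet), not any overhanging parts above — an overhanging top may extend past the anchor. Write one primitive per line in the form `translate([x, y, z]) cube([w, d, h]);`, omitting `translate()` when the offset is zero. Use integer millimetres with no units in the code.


translate([170, 495, 0]) cube([91, 187, 2198]);
translate([991, 495, 0]) cube([91, 187, 2198]);
translate([170, 495, 2198]) cube([912, 187, 59]);


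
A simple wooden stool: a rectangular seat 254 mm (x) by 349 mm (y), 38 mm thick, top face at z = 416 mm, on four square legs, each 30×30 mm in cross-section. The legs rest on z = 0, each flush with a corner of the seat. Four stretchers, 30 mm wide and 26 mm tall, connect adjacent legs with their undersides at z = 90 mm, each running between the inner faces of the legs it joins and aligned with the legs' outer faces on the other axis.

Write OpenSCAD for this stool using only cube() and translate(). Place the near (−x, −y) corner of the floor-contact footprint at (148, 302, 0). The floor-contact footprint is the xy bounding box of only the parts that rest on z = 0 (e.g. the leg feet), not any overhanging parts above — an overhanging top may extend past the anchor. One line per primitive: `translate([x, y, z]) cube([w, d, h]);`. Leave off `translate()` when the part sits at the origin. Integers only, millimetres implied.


// leg_h = 416 - 38 = 378
// stretcher span = 254 - 2*30 = 194
translate([148, 302, 378]) cube([254, 349, 38]);
translate([148, 302, 0]) cube([30, 30, 378]);
translate([372, 302, 0]) cube([30, 30, 378]);
translate([148, 621, 0]) cube([30, 30, 378]);
translate([372, 621, 0]) cube([30, 30, 378]);
translate([178, 302, 90]) cube([194, 30, 26]);
translate([178, 621, 90]) cube([194, 30, 26]);
translate([148, 332, 90]) cube([30, 289, 26]);
translate([372, 332, 90]) cube([30, 289, 26]);


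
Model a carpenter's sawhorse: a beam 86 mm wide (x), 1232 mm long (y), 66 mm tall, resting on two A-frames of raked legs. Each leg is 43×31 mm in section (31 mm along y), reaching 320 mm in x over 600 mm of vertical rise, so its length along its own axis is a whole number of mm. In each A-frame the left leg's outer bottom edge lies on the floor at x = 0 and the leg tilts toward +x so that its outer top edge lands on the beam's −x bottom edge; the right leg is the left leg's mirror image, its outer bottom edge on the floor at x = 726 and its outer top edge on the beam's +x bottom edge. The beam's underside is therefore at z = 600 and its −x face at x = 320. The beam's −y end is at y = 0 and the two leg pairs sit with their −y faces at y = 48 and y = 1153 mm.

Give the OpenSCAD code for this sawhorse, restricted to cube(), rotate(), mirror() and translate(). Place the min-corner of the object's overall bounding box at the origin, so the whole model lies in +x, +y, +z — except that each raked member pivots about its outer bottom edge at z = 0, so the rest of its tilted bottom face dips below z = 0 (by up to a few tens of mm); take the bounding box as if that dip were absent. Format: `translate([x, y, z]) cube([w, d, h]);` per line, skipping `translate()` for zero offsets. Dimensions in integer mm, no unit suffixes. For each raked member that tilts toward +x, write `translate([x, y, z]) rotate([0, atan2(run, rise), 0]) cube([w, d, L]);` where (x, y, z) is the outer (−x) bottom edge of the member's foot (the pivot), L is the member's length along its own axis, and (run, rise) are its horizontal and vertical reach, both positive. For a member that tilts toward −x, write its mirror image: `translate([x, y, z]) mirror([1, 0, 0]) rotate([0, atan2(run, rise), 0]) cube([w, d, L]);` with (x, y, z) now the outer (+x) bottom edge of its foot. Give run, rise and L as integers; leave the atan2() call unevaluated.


translate([320, 0, 600]) cube([86, 1232, 66]);
translate([0, 48, 0]) rotate([0, atan2(320, 600), 0]) cube([43, 31, 680]);
translate([726, 48, 0]) mirror([1, 0, 0]) rotate([0, atan2(320, 600), 0]) cube([43, 31, 680]);
translate([0, 1153, 0]) rotate([0, atan2(320, 600), 0]) cube([43, 31, 680]);
translate([726, 1153, 0]) mirror([1, 0, 0]) rotate([0, atan2(320, 600), 0]) cube([43, 31, 680]);


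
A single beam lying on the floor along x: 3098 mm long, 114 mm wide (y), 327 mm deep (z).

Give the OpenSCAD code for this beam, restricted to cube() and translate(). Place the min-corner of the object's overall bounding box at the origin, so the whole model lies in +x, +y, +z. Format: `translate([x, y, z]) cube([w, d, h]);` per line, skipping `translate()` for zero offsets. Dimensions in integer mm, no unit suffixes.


cube([3098, 114, 327]);


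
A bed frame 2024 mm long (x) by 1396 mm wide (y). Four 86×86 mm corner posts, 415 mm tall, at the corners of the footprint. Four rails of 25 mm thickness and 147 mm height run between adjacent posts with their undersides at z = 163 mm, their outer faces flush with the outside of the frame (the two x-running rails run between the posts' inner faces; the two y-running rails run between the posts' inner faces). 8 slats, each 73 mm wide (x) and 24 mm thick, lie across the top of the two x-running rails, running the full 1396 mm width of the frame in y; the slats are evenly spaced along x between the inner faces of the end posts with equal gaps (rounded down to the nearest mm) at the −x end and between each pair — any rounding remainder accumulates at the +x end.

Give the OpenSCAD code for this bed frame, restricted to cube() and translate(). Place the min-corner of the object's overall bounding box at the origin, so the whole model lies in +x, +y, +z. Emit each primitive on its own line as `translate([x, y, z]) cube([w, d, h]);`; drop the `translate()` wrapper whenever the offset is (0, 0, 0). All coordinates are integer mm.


// slat z = rail_z + rail_h = 163 + 147 = 310
// slat gap = ⌊(1852 − 8·73) / 9⌋ = 140
cube([86, 86, 415]);
translate([0, 1310, 0]) cube([86, 86, 415]);
translate([1938, 0, 0]) cube([86, 86, 415]);
translate([1938, 1310, 0]) cube([86, 86, 415]);
translate([86, 0, 163]) cube([1852, 25, 147]);
translate([86, 1371, 163]) cube([1852, 25, 147]);
translate([0, 86, 163]) cube([25, 1224, 147]);
translate([1999, 86, 163]) cube([25, 1224, 147]);
translate([226, 0, 310]) cube([73, 1396, 24]);
translate([439, 0, 310]) cube([73, 1396, 24]);
translate([652, 0, 310]) cube([73, 1396, 24]);
translate([865, 0, 310]) cube([73, 1396, 24]);
translate([1078, 0, 310]) cube([73, 1396, 24]);
translate([1291, 0, 310]) cube([73, 1396, 24]);
translate([1504, 0, 310]) cube([73, 1396, 24]);
translate([1717, 0, 310]) cube([73, 1396, 24]);


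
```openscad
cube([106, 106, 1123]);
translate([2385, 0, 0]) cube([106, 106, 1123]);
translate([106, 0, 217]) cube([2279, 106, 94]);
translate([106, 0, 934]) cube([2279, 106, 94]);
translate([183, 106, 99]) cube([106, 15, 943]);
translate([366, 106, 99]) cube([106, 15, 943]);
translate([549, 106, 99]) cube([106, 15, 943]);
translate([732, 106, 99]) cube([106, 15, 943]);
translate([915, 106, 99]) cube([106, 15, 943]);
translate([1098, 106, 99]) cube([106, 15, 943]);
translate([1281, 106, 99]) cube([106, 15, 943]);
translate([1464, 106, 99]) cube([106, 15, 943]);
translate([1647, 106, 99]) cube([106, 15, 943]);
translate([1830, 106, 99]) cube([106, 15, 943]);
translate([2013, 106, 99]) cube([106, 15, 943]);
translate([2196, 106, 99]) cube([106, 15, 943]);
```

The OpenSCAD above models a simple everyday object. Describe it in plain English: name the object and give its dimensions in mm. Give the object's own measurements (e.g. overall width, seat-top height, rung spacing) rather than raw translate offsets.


A fence section. Two 106×106 mm posts, 1123 mm tall, stand on the floor with a clear span of 2279 mm between their inner faces. Two horizontal rails of 106×94 mm section span the gap between the posts with their undersides at z = 217 mm and z = 934 mm, flush with the posts' −y face. 12 pickets, each 106 mm wide, 15 mm thick and 943 mm tall, are fixed to the +y face of the rails with their bottoms at z = 99 mm, spaced across the span with a 77 mm gap after the −x post and between neighbouring pickets, with 83 mm left before the +x post.


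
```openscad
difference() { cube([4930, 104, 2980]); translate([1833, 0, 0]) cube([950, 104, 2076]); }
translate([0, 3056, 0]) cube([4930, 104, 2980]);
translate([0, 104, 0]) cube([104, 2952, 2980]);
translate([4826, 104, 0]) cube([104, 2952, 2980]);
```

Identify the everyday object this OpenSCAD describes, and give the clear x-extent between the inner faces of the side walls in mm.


A single room. The interior width is 4722 mm.

Four walls enclosing a rectangle with a door in the front wall — a room. Outside width 4930 minus two 104 mm walls gives 4722 mm.


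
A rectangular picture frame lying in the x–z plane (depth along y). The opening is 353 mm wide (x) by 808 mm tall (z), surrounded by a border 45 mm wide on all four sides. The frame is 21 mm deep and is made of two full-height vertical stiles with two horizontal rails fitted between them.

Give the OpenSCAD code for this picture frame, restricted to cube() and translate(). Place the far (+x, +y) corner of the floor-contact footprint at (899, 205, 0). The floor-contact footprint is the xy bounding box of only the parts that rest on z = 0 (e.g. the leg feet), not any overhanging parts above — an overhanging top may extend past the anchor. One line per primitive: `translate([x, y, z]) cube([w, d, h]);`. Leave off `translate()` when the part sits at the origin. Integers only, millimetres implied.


translate([456, 184, 0]) cube([45, 21, 898]);
translate([854, 184, 0]) cube([45, 21, 898]);
translate([501, 184, 0]) cube([353, 21, 45]);
translate([501, 184, 853]) cube([353, 21, 45]);


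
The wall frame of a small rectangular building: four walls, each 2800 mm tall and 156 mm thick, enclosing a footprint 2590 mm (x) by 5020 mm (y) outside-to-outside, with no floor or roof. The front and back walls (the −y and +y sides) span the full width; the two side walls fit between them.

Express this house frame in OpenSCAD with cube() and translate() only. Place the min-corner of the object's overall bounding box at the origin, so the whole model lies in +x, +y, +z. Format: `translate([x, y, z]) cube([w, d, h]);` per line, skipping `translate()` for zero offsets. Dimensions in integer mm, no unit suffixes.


cube([2590, 156, 2800]);
translate([0, 4864, 0]) cube([2590, 156, 2800]);
translate([0, 156, 0]) cube([156, 4708, 2800]);
translate([2434, 156, 0]) cube([156, 4708, 2800]);


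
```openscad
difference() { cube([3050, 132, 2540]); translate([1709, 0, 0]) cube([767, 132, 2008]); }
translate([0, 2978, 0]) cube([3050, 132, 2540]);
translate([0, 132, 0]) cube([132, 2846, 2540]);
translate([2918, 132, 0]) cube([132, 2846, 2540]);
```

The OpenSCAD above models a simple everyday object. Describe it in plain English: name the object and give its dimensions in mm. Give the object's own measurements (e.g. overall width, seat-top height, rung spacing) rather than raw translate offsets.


A single room: four walls, each 2540 mm tall and 132 mm thick, enclosing an outside footprint 3050×3110 mm (x × y), no floor or roof. The front and back walls (−y and +y sides) run the full x-width; the side walls fit between their inner faces. A door opening 767 mm wide and 2008 mm tall is cut through the front wall from the floor up, its −x edge 1709 mm from the wall's −x end.


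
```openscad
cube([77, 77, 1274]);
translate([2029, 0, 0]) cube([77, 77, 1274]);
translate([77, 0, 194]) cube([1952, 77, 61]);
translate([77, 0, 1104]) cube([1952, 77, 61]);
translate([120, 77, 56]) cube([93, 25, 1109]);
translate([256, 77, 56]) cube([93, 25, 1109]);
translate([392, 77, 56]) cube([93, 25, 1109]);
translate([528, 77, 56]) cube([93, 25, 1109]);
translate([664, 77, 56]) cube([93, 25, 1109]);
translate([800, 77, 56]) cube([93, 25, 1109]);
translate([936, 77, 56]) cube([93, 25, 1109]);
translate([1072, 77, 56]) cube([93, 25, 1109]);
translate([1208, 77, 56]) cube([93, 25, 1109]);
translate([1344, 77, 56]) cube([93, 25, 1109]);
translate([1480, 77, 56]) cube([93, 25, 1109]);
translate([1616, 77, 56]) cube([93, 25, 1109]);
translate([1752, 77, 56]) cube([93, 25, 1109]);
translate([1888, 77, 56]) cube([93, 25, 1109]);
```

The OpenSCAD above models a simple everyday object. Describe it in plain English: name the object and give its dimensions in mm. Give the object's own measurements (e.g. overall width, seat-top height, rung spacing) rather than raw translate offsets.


A fence section. Two 77×77 mm posts, 1274 mm tall, stand on the floor with a clear span of 1952 mm between their inner faces. Two horizontal rails of 77×61 mm section span the gap between the posts with their undersides at z = 194 mm and z = 1104 mm, flush with the posts' −y face. 14 pickets, each 93 mm wide, 25 mm thick and 1109 mm tall, are fixed to the +y face of the rails with their bottoms at z = 56 mm, spaced across the span with a 43 mm gap after the −x post and between neighbouring pickets, with 48 mm left before the +x post.


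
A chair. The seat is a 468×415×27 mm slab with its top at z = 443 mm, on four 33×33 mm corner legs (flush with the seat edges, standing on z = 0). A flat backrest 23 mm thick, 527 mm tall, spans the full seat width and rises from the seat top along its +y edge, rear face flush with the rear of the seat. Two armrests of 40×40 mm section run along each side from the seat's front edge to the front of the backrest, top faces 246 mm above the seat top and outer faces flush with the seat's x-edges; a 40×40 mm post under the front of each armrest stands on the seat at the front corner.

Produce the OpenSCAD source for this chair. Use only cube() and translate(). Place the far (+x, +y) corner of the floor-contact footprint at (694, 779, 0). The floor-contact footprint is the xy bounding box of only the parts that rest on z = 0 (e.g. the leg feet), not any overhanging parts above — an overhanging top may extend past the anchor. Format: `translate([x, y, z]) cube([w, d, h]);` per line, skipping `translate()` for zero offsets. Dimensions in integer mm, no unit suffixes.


// leg_h = 443 - 27 = 416
// arm post h = 246 - 40 = 206
translate([226, 364, 416]) cube([468, 415, 27]);
translate([226, 364, 0]) cube([33, 33, 416]);
translate([661, 364, 0]) cube([33, 33, 416]);
translate([226, 746, 0]) cube([33, 33, 416]);
translate([661, 746, 0]) cube([33, 33, 416]);
translate([226, 756, 443]) cube([468, 23, 527]);
translate([226, 364, 649]) cube([40, 392, 40]);
translate([654, 364, 649]) cube([40, 392, 40]);
translate([226, 364, 443]) cube([40, 40, 206]);
translate([654, 364, 443]) cube([40, 40, 206]);


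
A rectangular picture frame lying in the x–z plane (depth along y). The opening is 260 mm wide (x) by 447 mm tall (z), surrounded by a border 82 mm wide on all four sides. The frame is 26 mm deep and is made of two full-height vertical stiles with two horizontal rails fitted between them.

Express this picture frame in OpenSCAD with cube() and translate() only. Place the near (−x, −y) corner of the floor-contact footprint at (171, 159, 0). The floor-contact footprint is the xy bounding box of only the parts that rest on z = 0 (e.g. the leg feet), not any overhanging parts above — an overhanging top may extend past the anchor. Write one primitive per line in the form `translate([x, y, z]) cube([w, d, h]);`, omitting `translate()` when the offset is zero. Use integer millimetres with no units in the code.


translate([171, 159, 0]) cube([82, 26, 611]);
translate([513, 159, 0]) cube([82, 26, 611]);
translate([253, 159, 0]) cube([260, 26, 82]);
translate([253, 159, 529]) cube([260, 26, 82]);


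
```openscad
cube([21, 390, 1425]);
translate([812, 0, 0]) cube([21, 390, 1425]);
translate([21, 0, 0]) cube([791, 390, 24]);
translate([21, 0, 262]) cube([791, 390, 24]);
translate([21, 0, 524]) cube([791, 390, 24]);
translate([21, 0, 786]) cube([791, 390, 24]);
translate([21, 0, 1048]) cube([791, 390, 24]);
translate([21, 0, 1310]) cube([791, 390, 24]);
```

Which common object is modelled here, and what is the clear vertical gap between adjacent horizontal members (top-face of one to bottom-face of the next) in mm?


A bookshelf. The clear shelf gap is 238 mm.

Two tall side panels with 6 horizontal boards between them — a bookshelf. The first two shelf undersides are at z = 0 and z = 262; with shelf thickness 24, the clear gap is 262 − 0 − 24 = 238 mm.


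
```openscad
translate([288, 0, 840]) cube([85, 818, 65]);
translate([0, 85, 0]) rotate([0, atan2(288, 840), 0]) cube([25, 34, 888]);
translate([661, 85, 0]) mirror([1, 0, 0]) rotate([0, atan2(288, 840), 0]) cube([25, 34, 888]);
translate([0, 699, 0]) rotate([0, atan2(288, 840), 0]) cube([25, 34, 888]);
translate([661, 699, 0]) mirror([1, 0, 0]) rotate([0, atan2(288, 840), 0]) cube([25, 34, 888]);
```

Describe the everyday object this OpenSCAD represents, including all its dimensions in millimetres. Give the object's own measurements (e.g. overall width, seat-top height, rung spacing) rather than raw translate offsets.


A sawhorse. A 85×818×65 mm beam (x, y, z) sits on two A-frame leg pairs. Each pair is two raked legs of 25×34 mm section (34 mm along y) splaying symmetrically in x. Each leg rises 840 mm vertically over 288 mm of horizontal reach and is 888 mm long along its own axis. Every leg's outer bottom edge rests on the floor and its outer top edge meets a bottom edge of the beam — the left legs (tilting toward +x) meet the beam's −x bottom edge, the right legs (their mirror images, tilting toward −x) meet its +x bottom edge — so the leg tops tuck under the beam, the beam's underside is 840 mm above the floor, and the feet are 661 mm apart outside-to-outside with the beam centred between them. The two leg pairs are set in 85 mm from either end of the beam.


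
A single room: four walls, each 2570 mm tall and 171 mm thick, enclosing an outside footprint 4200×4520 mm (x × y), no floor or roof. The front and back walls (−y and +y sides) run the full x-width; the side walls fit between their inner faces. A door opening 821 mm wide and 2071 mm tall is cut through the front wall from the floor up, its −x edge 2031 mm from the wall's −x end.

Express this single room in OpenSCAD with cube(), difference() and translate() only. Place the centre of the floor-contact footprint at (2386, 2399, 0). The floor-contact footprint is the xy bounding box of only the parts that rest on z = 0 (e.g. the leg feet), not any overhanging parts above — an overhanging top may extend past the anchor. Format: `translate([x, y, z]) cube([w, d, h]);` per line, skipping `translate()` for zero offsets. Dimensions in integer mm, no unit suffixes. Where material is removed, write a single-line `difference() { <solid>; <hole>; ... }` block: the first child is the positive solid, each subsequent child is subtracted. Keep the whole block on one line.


difference() { translate([286, 139, 0]) cube([4200, 171, 2570]); translate([2317, 139, 0]) cube([821, 171, 2071]); }
translate([286, 4488, 0]) cube([4200, 171, 2570]);
translate([286, 310, 0]) cube([171, 4178, 2570]);
translate([4315, 310, 0]) cube([171, 4178, 2570]);


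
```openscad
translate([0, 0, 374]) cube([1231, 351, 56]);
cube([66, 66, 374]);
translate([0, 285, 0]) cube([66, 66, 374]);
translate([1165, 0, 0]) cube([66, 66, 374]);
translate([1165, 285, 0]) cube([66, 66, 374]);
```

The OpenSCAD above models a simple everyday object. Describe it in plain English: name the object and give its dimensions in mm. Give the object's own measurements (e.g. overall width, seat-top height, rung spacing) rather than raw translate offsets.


A bench: a 1231×351 mm seat slab, 56 mm thick, top at z = 430 mm, on four 66×66 mm square legs flush with the seat corners and standing on z = 0.


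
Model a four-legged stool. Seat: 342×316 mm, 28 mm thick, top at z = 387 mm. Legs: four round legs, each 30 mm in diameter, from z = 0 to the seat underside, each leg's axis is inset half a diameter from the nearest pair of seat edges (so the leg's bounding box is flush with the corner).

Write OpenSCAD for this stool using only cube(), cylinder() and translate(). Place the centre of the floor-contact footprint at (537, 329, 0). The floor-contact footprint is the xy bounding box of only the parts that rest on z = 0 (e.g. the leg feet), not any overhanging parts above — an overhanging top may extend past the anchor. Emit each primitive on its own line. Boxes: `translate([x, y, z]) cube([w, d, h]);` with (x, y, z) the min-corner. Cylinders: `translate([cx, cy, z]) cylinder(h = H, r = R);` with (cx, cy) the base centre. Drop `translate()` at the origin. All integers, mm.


// leg_h = 387 - 28 = 359
translate([366, 171, 359]) cube([342, 316, 28]);
translate([381, 186, 0]) cylinder(h = 359, r = 15);
translate([693, 186, 0]) cylinder(h = 359, r = 15);
translate([381, 472, 0]) cylinder(h = 359, r = 15);
translate([693, 472, 0]) cylinder(h = 359, r = 15);


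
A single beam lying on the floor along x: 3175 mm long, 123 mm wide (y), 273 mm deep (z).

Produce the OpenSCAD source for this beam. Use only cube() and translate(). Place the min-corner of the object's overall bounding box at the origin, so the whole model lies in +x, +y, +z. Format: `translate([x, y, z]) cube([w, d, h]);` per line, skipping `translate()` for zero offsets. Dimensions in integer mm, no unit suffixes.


cube([3175, 123, 273]);


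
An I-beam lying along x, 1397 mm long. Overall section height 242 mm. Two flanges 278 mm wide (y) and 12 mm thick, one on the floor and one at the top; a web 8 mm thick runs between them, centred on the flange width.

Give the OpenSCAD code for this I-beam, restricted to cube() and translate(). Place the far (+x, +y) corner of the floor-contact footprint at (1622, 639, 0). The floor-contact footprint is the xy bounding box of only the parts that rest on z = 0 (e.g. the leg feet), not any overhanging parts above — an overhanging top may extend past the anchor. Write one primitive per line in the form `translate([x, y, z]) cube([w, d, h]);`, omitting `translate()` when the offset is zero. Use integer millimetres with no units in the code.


translate([225, 361, 0]) cube([1397, 278, 12]);
translate([225, 496, 12]) cube([1397, 8, 218]);
translate([225, 361, 230]) cube([1397, 278, 12]);


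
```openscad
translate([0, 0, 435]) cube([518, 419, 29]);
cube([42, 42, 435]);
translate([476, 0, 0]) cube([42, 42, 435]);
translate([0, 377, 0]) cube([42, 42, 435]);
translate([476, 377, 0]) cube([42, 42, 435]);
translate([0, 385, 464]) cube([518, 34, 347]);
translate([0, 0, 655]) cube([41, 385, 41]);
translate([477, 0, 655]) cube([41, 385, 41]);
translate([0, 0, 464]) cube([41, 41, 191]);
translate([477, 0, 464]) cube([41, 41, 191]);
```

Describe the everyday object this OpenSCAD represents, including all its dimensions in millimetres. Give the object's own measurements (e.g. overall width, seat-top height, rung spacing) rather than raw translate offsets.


A chair. The seat is a 518×419×29 mm slab with its top at z = 464 mm, on four 42×42 mm corner legs (flush with the seat edges, standing on z = 0). A flat backrest 34 mm thick, 347 mm tall, spans the full seat width and rises from the seat top along its +y edge, rear face flush with the rear of the seat. Two armrests of 41×41 mm section run along each side from the seat's front edge to the front of the backrest, top faces 232 mm above the seat top and outer faces flush with the seat's x-edges; a 41×41 mm post under the front of each armrest stands on the seat at the front corner.


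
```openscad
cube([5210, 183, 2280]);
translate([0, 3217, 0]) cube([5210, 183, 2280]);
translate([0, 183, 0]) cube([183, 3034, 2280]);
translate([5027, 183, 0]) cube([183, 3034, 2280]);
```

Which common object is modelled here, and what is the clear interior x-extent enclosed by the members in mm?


A house (or room) frame. The interior width is 4844 mm.

Four 2280 mm walls enclosing a rectangle with no floor or roof — a room or house frame. Outside width is 5210 mm and wall thickness is 183 mm, so the interior width is 5210 − 2 × 183 = 4844 mm.


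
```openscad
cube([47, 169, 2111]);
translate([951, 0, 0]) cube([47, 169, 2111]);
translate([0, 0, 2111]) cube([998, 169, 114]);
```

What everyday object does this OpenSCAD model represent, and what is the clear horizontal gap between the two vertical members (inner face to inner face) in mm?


A door frame. The clear opening width is 904 mm.

Two 2111 mm tall posts with a header on top — a door frame. The left jamb is 47 mm wide at x = 0; the right jamb starts at x = 951. The clear opening is 951 − 47 = 904 mm.


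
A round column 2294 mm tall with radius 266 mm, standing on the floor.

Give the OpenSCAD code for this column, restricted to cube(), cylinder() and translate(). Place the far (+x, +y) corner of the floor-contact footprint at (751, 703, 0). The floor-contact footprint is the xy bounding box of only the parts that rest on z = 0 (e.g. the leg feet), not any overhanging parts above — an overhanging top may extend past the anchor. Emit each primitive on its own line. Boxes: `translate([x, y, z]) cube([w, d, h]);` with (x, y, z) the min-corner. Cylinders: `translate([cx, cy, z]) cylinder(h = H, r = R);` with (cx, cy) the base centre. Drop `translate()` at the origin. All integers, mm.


translate([485, 437, 0]) cylinder(h = 2294, r = 266);


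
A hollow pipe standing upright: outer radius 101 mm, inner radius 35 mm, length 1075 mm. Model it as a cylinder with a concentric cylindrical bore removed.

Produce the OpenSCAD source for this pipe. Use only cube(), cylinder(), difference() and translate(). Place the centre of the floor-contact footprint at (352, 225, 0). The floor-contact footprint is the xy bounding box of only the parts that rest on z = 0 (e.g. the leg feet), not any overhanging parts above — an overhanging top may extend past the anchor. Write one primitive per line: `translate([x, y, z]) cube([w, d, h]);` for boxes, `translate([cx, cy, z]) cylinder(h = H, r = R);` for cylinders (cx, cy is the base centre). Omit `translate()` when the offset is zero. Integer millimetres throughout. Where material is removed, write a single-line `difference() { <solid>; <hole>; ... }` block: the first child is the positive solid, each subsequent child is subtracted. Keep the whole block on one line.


difference() { translate([352, 225, 0]) cylinder(h = 1075, r = 101); translate([352, 225, 0]) cylinder(h = 1075, r = 35); }


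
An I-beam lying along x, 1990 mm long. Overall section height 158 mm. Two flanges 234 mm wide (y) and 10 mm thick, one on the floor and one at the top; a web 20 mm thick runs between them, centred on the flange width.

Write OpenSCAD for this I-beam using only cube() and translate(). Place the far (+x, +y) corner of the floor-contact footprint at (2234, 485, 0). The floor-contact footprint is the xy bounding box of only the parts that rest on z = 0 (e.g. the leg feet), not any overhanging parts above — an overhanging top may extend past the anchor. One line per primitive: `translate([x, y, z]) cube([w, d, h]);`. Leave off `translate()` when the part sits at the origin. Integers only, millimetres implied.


translate([244, 251, 0]) cube([1990, 234, 10]);
translate([244, 358, 10]) cube([1990, 20, 138]);
translate([244, 251, 148]) cube([1990, 234, 10]);


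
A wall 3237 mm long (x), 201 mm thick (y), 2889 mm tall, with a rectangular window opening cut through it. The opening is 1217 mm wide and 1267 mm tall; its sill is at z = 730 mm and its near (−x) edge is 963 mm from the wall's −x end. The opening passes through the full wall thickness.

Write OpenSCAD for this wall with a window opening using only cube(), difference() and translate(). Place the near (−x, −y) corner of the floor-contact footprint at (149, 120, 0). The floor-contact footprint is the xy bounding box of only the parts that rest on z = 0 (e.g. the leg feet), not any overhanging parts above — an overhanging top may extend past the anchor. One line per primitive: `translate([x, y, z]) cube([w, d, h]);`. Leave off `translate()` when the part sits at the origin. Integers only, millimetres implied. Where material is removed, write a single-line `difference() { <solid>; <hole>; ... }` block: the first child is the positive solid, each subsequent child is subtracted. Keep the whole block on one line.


difference() { translate([149, 120, 0]) cube([3237, 201, 2889]); translate([1112, 120, 730]) cube([1217, 201, 1267]); }


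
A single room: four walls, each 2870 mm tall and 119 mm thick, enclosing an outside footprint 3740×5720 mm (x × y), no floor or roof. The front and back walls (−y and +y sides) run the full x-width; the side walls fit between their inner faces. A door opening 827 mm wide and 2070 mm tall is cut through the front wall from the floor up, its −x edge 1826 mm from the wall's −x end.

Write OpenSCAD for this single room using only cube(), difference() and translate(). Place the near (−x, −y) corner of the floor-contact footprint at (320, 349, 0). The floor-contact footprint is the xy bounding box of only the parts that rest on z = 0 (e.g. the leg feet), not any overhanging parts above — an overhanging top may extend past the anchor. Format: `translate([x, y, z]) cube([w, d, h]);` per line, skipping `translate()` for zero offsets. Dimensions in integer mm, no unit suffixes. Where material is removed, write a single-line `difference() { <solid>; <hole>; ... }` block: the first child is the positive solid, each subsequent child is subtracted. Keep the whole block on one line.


difference() { translate([320, 349, 0]) cube([3740, 119, 2870]); translate([2146, 349, 0]) cube([827, 119, 2070]); }
translate([320, 5950, 0]) cube([3740, 119, 2870]);
translate([320, 468, 0]) cube([119, 5482, 2870]);
translate([3941, 468, 0]) cube([119, 5482, 2870]);


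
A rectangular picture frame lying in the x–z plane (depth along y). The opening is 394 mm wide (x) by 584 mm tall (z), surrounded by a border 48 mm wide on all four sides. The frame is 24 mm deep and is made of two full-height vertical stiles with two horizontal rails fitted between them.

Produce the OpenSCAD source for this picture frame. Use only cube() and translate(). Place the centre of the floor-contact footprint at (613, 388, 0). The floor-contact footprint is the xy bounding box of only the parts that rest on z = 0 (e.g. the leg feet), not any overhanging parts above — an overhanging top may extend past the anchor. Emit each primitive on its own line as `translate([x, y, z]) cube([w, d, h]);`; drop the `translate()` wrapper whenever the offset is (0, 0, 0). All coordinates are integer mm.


translate([368, 376, 0]) cube([48, 24, 680]);
translate([810, 376, 0]) cube([48, 24, 680]);
translate([416, 376, 0]) cube([394, 24, 48]);
translate([416, 376, 632]) cube([394, 24, 48]);


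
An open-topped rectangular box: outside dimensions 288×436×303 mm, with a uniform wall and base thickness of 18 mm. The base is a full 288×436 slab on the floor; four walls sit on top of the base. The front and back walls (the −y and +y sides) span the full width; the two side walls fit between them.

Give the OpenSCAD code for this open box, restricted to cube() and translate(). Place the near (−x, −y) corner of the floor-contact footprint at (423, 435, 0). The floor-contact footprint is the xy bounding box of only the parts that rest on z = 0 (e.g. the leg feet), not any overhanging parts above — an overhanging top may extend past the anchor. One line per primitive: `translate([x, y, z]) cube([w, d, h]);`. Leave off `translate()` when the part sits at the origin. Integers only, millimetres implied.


translate([423, 435, 0]) cube([288, 436, 18]);
translate([423, 435, 18]) cube([288, 18, 285]);
translate([423, 853, 18]) cube([288, 18, 285]);
translate([423, 453, 18]) cube([18, 400, 285]);
translate([693, 453, 18]) cube([18, 400, 285]);


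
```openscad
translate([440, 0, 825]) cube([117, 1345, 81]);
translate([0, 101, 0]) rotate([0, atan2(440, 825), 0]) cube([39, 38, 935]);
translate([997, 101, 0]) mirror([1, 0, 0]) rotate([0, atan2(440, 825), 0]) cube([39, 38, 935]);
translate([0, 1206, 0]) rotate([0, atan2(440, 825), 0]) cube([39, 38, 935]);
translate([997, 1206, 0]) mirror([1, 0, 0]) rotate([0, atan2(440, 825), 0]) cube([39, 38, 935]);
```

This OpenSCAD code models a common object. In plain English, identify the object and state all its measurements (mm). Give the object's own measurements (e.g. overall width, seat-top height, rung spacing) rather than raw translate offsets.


A sawhorse. A 117×1345×81 mm beam (x, y, z) sits on two A-frame leg pairs. Each pair is two raked legs of 39×38 mm section (38 mm along y) splaying symmetrically in x. Each leg rises 825 mm vertically over 440 mm of horizontal reach and is 935 mm long along its own axis. Every leg's outer bottom edge rests on the floor and its outer top edge meets a bottom edge of the beam — the left legs (tilting toward +x) meet the beam's −x bottom edge, the right legs (their mirror images, tilting toward −x) meet its +x bottom edge — so the leg tops tuck under the beam, the beam's underside is 825 mm above the floor, and the feet are 997 mm apart outside-to-outside with the beam centred between them. The two leg pairs are set in 101 mm from either end of the beam.


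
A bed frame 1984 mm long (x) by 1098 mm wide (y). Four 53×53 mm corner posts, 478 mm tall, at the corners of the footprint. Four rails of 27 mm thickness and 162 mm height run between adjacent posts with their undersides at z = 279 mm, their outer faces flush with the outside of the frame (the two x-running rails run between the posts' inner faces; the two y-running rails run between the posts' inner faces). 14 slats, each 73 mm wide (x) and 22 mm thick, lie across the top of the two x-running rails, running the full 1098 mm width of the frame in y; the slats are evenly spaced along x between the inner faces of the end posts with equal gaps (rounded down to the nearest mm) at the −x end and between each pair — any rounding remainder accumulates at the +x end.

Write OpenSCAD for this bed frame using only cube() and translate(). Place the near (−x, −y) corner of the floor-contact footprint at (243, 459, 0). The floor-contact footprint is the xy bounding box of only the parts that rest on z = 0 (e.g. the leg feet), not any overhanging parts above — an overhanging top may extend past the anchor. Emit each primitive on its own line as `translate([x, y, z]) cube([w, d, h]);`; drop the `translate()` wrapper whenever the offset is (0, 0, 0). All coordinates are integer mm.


translate([243, 459, 0]) cube([53, 53, 478]);
translate([243, 1504, 0]) cube([53, 53, 478]);
translate([2174, 459, 0]) cube([53, 53, 478]);
translate([2174, 1504, 0]) cube([53, 53, 478]);
translate([296, 459, 279]) cube([1878, 27, 162]);
translate([296, 1530, 279]) cube([1878, 27, 162]);
translate([243, 512, 279]) cube([27, 992, 162]);
translate([2200, 512, 279]) cube([27, 992, 162]);
translate([353, 459, 441]) cube([73, 1098, 22]);
translate([483, 459, 441]) cube([73, 1098, 22]);
translate([613, 459, 441]) cube([73, 1098, 22]);
translate([743, 459, 441]) cube([73, 1098, 22]);
translate([873, 459, 441]) cube([73, 1098, 22]);
translate([1003, 459, 441]) cube([73, 1098, 22]);
translate([1133, 459, 441]) cube([73, 1098, 22]);
translate([1263, 459, 441]) cube([73, 1098, 22]);
translate([1393, 459, 441]) cube([73, 1098, 22]);
translate([1523, 459, 441]) cube([73, 1098, 22]);
translate([1653, 459, 441]) cube([73, 1098, 22]);
translate([1783, 459, 441]) cube([73, 1098, 22]);
translate([1913, 459, 441]) cube([73, 1098, 22]);
translate([2043, 459, 441]) cube([73, 1098, 22]);


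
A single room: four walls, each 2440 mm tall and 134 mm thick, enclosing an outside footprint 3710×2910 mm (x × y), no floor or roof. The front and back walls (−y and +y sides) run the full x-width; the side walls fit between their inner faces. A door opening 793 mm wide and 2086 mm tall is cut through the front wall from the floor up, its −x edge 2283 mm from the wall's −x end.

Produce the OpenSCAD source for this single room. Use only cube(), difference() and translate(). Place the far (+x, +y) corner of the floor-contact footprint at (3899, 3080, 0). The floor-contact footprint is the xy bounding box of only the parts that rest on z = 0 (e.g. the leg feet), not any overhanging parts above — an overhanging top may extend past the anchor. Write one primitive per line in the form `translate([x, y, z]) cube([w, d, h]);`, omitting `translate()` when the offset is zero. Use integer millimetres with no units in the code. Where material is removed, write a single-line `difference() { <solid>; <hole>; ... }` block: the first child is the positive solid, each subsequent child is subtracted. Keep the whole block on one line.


difference() { translate([189, 170, 0]) cube([3710, 134, 2440]); translate([2472, 170, 0]) cube([793, 134, 2086]); }
translate([189, 2946, 0]) cube([3710, 134, 2440]);
translate([189, 304, 0]) cube([134, 2642, 2440]);
translate([3765, 304, 0]) cube([134, 2642, 2440]);


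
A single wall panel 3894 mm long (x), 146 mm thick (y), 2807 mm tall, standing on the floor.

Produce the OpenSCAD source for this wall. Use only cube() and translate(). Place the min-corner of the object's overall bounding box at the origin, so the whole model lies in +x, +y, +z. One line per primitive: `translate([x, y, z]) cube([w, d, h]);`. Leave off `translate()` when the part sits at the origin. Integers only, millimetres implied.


cube([3894, 146, 2807]);


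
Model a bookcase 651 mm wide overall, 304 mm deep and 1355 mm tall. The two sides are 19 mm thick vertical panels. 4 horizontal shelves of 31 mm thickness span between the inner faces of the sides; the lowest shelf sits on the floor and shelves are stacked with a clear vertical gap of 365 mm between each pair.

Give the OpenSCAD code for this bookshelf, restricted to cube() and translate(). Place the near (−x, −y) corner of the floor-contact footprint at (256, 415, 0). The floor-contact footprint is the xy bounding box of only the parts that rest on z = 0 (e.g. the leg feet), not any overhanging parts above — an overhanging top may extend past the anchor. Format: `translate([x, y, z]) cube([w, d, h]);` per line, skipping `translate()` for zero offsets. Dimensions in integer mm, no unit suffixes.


translate([256, 415, 0]) cube([19, 304, 1355]);
translate([888, 415, 0]) cube([19, 304, 1355]);
translate([275, 415, 0]) cube([613, 304, 31]);
translate([275, 415, 396]) cube([613, 304, 31]);
translate([275, 415, 792]) cube([613, 304, 31]);
translate([275, 415, 1188]) cube([613, 304, 31]);


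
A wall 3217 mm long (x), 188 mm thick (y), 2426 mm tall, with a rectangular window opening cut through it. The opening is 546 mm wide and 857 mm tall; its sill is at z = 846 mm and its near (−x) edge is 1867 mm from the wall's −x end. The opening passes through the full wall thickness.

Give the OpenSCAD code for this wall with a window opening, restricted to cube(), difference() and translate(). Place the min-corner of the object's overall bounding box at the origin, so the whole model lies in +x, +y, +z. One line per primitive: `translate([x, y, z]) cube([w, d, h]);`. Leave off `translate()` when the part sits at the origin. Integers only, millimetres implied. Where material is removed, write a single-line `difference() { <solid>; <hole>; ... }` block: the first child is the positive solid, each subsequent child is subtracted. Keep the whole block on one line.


difference() { cube([3217, 188, 2426]); translate([1867, 0, 846]) cube([546, 188, 857]); }
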